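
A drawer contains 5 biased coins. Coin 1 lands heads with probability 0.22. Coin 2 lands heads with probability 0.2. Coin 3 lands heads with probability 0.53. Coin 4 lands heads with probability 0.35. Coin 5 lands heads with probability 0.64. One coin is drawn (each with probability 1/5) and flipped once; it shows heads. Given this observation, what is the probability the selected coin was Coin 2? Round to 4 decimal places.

Posterior probability ≈ 0.1031

P(heads|C1) = 0.22; P(heads|C2) = 0.2; P(heads|C3) = 0.53; P(heads|C4) = 0.35; P(heads|C5) = 0.64.
Prior × likelihood for each source: 0.2·0.22=0.04400, 0.2·0.2=0.04000, 0.2·0.53=0.1060, 0.2·0.35=0.07000, 0.2·0.64=0.1280. Summing gives P(heads) = 0.38800.
P(Coin 2 | heads) = 0.04000 / 0.38800 = 0.1031.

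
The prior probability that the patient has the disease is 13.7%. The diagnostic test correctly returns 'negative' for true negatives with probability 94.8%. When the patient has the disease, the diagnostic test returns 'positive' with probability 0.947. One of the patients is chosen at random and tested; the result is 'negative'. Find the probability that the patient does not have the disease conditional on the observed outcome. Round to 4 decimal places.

Let H be the event that the patient has the disease. P(H) = 0.137, so P(¬H) = 0.863. With E the 'negative' result, P(E|H) = 0.053 and P(E|¬H) = 0.948.
P(E) = 0.053·0.137 + 0.948·0.863 = 0.0072610 + 0.81812 = 0.82538.
By Bayes' theorem, P(H|E) = 0.0072610 / 0.82538 = 0.0088. Hence P(¬H|E) = 1 − 0.0088 = 0.9912.

P(¬H | E) ≈ 0.9912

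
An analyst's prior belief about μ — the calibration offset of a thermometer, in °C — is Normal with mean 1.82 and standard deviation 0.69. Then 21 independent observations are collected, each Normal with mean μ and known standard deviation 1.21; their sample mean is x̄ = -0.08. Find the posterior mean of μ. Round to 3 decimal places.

Prior precision 1/τ₀² = 1/0.69² = 2.10040; data precision n/σ² = 21/1.21² = 14.3433.
Posterior precision = 2.10040 + 14.3433 = 16.4437.
Posterior mean = (2.10040·1.82 + 14.3433·-0.08) / 16.4437 = 0.163.

Posterior mean ≈ 0.163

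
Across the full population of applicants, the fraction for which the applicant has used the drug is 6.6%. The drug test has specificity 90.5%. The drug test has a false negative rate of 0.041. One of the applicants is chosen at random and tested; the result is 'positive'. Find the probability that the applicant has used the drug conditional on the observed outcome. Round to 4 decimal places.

Let H be the event that the applicant has used the drug. P(H) = 0.066, so P(¬H) = 0.934. With E the 'positive' result, P(E|H) = 0.959 and P(E|¬H) = 0.095.
P(E) = 0.959·0.066 + 0.095·0.934 = 0.063294 + 0.088730 = 0.15202.
By Bayes' theorem, P(H|E) = 0.063294 / 0.15202 = 0.4163.

P(H | E) ≈ 0.4163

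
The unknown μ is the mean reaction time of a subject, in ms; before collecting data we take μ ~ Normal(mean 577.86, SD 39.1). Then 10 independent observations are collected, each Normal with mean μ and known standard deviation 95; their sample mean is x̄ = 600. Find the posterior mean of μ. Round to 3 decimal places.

Prior precision 1/τ₀² = 1/39.1² = 0.00065410; data precision n/σ² = 10/95² = 0.00110803.
Posterior precision = 0.00065410 + 0.00110803 = 0.00176214.
Posterior mean = (0.00065410·577.86 + 0.00110803·600) / 0.00176214 = 591.782.

Posterior mean ≈ 591.782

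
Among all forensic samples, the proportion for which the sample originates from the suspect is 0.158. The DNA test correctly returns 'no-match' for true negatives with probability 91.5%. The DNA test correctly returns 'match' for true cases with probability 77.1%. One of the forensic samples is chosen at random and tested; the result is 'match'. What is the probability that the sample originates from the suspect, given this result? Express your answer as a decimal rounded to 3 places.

Write H for 'the sample originates from the suspect'. Prior odds H:¬H = 0.158/0.842 = 0.18765. For the 'match' outcome, the likelihood ratio is 0.771/0.085 = 9.0706.
Posterior odds = 0.18765 × 9.0706 = 1.7021, so P(H|E) = 1.7021/(1+1.7021) = 0.630.

P(H | E) ≈ 0.630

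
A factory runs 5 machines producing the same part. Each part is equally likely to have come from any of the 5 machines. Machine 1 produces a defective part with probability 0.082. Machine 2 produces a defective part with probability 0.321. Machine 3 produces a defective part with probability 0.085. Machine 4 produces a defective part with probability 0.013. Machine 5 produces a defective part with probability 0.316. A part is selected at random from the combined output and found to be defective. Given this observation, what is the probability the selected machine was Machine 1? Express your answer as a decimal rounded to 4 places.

Posterior probability ≈ 0.1004

P(defective|M1) = 0.082; P(defective|M2) = 0.321; P(defective|M3) = 0.085; P(defective|M4) = 0.013; P(defective|M5) = 0.316.
Prior × likelihood for each source: 0.2·0.082=0.01640, 0.2·0.321=0.06420, 0.2·0.085=0.01700, 0.2·0.013=0.002600, 0.2·0.316=0.06320. Summing gives P(defective) = 0.16340.
P(Machine 1 | defective) = 0.01640 / 0.16340 = 0.1004.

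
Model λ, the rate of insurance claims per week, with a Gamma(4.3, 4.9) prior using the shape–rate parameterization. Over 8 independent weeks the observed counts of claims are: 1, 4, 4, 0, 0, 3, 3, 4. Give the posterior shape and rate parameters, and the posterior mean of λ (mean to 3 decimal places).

Posterior: Gamma(shape=23.3, rate=12.9); mean ≈ 1.806

Total count ∑xᵢ = 19 over n = 8 weeks.
Gamma is conjugate to the Poisson likelihood: posterior is Gamma(shape = 4.3+19 = 23.3, rate = 4.9+8 = 12.9).
Posterior mean = shape/rate = 23.3/12.9 = 1.806.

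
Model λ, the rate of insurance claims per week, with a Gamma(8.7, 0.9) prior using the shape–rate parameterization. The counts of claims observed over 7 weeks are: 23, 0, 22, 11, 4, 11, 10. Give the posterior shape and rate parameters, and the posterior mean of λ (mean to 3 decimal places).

Total count ∑xᵢ = 81 over n = 7 weeks.
Gamma is conjugate to the Poisson likelihood: posterior is Gamma(shape = 8.7+81 = 89.7, rate = 0.9+7 = 7.9).
Posterior mean = shape/rate = 89.7/7.9 = 11.354.

Posterior: Gamma(shape=89.7, rate=7.9); mean ≈ 11.354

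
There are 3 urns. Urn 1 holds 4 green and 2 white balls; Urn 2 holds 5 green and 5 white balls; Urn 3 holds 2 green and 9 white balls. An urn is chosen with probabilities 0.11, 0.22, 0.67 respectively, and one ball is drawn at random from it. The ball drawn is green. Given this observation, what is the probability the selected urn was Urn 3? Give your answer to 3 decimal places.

Posterior probability ≈ 0.399

P(green|Urn 1) = 0.6667; P(green|Urn 2) = 0.5; P(green|Urn 3) = 0.1818.
Prior × likelihood for each source: 0.11·0.6667=0.07333, 0.22·0.5=0.1100, 0.67·0.1818=0.1218. Summing gives P(green) = 0.30515.
P(Urn 3 | green) = 0.1218 / 0.30515 = 0.399.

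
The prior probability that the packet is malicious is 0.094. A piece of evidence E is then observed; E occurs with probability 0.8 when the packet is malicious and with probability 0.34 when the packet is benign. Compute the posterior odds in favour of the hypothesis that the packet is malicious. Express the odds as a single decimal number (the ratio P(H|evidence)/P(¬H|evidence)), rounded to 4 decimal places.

Posterior odds ≈ 0.2441

Prior odds = 0.094/(1−0.094) = 0.10375. In log-odds, ln(0.10375) = -2.2657.
Add log likelihood ratio: ln(2.3529) = 0.85567.
Posterior log-odds = -1.4101, so posterior odds = exp(-1.4101) = 0.24412.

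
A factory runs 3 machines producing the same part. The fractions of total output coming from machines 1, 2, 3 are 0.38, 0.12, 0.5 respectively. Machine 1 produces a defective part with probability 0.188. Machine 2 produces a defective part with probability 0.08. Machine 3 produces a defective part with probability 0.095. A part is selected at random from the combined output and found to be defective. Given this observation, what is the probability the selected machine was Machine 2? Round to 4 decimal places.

P(defective|M1) = 0.188; P(defective|M2) = 0.08; P(defective|M3) = 0.095.
Prior × likelihood for each source: 0.38·0.188=0.07144, 0.12·0.08=0.009600, 0.5·0.095=0.04750. Summing gives P(defective) = 0.12854.
P(Machine 2 | defective) = 0.009600 / 0.12854 = 0.0747.

Posterior probability ≈ 0.0747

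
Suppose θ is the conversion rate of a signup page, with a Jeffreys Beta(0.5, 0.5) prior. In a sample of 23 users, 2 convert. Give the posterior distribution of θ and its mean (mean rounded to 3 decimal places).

Posterior: Beta(2.5, 21.5); mean ≈ 0.104

The binomial likelihood is conjugate to the Beta prior: with 2 successes and 21 failures, the posterior is Beta(0.5+2, 0.5+21) = Beta(2.5, 21.5).
Posterior mean = α/(α+β) = 2.5/24 = 0.104.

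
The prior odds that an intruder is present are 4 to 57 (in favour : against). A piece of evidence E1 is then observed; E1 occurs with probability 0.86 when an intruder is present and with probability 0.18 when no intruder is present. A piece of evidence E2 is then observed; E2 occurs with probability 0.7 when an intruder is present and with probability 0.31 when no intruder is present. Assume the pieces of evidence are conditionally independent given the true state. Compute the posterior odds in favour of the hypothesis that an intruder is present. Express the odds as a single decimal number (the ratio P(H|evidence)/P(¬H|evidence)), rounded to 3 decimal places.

Posterior odds ≈ 0.757

Prior odds = 4/57 = 0.070175.
Likelihood ratio for E1 = 0.86/0.18 = 4.7778.
Likelihood ratio for E2 = 0.7/0.31 = 2.2581.
Posterior odds = prior odds × LR₁ × LR₂ = 0.75709.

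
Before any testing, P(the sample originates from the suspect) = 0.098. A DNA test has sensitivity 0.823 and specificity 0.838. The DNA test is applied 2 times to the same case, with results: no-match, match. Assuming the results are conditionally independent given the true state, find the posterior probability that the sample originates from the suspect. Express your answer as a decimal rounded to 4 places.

Posterior P(H) ≈ 0.1044

With H the event that the sample originates from the suspect, the joint likelihood of the observed sequence is P(data|H) = 0.177·0.823 = 0.14567 and P(data|¬H) = 0.838·0.162 = 0.13576.
Bayes: P(H|data) = 0.098·0.14567 / (0.098·0.14567 + 0.902·0.13576) = 0.014276/0.13673 = 0.1044.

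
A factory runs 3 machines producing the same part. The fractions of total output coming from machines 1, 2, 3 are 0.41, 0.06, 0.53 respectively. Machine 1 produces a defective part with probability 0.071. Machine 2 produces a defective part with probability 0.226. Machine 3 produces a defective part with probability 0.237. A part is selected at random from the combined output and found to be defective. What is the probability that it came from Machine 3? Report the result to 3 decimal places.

Posterior probability ≈ 0.746

Tabulate prior·likelihood by source: [1] prior 0.41, lik 0.071, product 0.02911; [2] prior 0.06, lik 0.226, product 0.01356; [3] prior 0.53, lik 0.237, product 0.1256.
Normalizing constant = 0.16828; the posterior for Machine 3 is its product over the sum, 0.1256/0.16828 = 0.746.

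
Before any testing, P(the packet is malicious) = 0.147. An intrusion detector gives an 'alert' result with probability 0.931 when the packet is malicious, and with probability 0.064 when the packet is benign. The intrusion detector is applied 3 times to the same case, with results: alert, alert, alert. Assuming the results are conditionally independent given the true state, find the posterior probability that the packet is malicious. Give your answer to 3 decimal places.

Posterior P(H) ≈ 0.998

Let H be the event that the packet is malicious; start with P(H) = 0.147. P('alert'|H) = 0.931, P('alert'|¬H) = 0.064.
Update on result 1 ('alert'): P(H) ← 0.931·0.1470 / (0.931·0.1470 + 0.064·0.8530) = 0.13686/0.19145 = 0.7148.
Update on result 2 ('alert'): P(H) ← 0.931·0.7148 / (0.931·0.7148 + 0.064·0.2852) = 0.66552/0.68377 = 0.9733.
Update on result 3 ('alert'): P(H) ← 0.931·0.9733 / (0.931·0.9733 + 0.064·0.0267) = 0.90615/0.90786 = 0.9981.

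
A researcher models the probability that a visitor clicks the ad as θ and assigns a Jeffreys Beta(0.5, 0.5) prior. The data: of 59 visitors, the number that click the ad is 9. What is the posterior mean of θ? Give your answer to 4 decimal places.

Posterior mean ≈ 0.1583

Observing 9 successes and 50 failures updates Beta(0.5, 0.5) by adding the success and failure counts to the two shape parameters: α = 0.5+9 = 9.5, β = 0.5+50 = 50.5.
Posterior mean = α/(α+β) = 9.5/60 = 0.1583.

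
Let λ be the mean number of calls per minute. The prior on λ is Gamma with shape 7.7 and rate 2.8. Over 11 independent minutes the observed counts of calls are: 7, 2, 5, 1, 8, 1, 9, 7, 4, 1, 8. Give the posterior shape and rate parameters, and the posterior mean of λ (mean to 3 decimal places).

Posterior: Gamma(shape=60.7, rate=13.8); mean ≈ 4.399

Total count ∑xᵢ = 53 over n = 11 minutes.
Gamma is conjugate to the Poisson likelihood: posterior is Gamma(shape = 7.7+53 = 60.7, rate = 2.8+11 = 13.8).
Posterior mean = shape/rate = 60.7/13.8 = 4.399.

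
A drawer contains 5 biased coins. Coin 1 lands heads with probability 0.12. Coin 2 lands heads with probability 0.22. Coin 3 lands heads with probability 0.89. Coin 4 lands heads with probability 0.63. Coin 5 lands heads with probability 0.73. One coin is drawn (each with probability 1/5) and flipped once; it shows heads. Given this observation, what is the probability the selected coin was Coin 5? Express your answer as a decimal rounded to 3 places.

P(heads|C1) = 0.12; P(heads|C2) = 0.22; P(heads|C3) = 0.89; P(heads|C4) = 0.63; P(heads|C5) = 0.73.
Prior × likelihood for each source: 0.2·0.12=0.02400, 0.2·0.22=0.04400, 0.2·0.89=0.1780, 0.2·0.63=0.1260, 0.2·0.73=0.1460. Summing gives P(heads) = 0.51800.
P(Coin 5 | heads) = 0.1460 / 0.51800 = 0.282.

Posterior probability ≈ 0.282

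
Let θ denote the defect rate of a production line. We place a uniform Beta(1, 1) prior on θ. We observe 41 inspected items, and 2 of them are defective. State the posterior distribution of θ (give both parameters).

The binomial likelihood is conjugate to the Beta prior: with 2 successes and 39 failures, the posterior is Beta(1+2, 1+39) = Beta(3, 40).

Posterior: Beta(3, 40)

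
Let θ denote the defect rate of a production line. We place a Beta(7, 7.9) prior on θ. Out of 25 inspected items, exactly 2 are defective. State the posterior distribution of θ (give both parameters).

The binomial likelihood is conjugate to the Beta prior: with 2 successes and 23 failures, the posterior is Beta(7+2, 7.9+23) = Beta(9, 30.9).

Posterior: Beta(9, 30.9)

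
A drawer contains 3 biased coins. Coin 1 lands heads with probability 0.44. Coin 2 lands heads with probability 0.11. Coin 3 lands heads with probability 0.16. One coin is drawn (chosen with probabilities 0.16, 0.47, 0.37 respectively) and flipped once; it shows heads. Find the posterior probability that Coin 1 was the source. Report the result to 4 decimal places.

Tabulate prior·likelihood by source: [1] prior 0.16, lik 0.44, product 0.07040; [2] prior 0.47, lik 0.11, product 0.05170; [3] prior 0.37, lik 0.16, product 0.05920.
Normalizing constant = 0.18130; the posterior for Coin 1 is its product over the sum, 0.07040/0.18130 = 0.3883.

Posterior probability ≈ 0.3883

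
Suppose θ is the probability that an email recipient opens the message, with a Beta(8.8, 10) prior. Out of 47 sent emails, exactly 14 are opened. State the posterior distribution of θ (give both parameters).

Posterior: Beta(22.8, 43)

The binomial likelihood is conjugate to the Beta prior: with 14 successes and 33 failures, the posterior is Beta(8.8+14, 10+33) = Beta(22.8, 43).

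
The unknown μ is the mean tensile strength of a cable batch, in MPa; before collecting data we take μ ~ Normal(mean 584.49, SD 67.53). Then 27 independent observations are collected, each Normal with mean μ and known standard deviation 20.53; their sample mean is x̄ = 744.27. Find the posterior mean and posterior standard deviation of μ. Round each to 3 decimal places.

Prior precision 1/τ₀² = 1/67.53² = 0.00021928; data precision n/σ² = 27/20.53² = 0.0640598.
Posterior precision = 0.00021928 + 0.0640598 = 0.0642791, giving posterior SD = 1/√0.0642791 = 3.944.
Posterior mean = (0.00021928·584.49 + 0.0640598·744.27) / 0.0642791 = 743.725.

Posterior mean ≈ 743.725; posterior SD ≈ 3.944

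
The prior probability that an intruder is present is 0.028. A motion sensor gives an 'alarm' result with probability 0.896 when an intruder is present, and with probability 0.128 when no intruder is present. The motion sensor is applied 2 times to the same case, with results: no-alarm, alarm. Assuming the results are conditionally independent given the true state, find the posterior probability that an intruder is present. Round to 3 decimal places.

Posterior P(H) ≈ 0.023

With H the event that an intruder is present, the joint likelihood of the observed sequence is P(data|H) = 0.104·0.896 = 0.093184 and P(data|¬H) = 0.872·0.128 = 0.11162.
Bayes: P(H|data) = 0.028·0.093184 / (0.028·0.093184 + 0.972·0.11162) = 0.0026092/0.11110 = 0.0235.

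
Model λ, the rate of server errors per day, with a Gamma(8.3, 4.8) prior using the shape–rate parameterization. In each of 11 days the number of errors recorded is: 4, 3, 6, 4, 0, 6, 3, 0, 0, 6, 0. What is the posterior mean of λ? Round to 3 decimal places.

The Poisson likelihood adds the total count to the shape and the number of exposure periods to the rate. Here ∑xᵢ = 32 and n = 11, so shape 8.3→40.3 and rate 4.8→15.8.
E[λ | data] = 40.3/15.8 = 2.551.

Posterior mean ≈ 2.551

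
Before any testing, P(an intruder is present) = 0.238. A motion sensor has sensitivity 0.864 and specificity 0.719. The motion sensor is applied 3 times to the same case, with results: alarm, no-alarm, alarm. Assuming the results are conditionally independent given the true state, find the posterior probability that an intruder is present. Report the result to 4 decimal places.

Let H be the event that an intruder is present; start with P(H) = 0.238. P('alarm'|H) = 0.864, P('alarm'|¬H) = 0.281.
Update on result 1 ('alarm'): P(H) ← 0.864·0.2380 / (0.864·0.2380 + 0.281·0.7620) = 0.20563/0.41975 = 0.4899.
Update on result 2 ('no-alarm'): P(H) ← 0.136·0.4899 / (0.136·0.4899 + 0.719·0.5101) = 0.066625/0.43340 = 0.1537.
Update on result 3 ('alarm'): P(H) ← 0.864·0.1537 / (0.864·0.1537 + 0.281·0.8463) = 0.13282/0.37062 = 0.3584.

Posterior P(H) ≈ 0.3584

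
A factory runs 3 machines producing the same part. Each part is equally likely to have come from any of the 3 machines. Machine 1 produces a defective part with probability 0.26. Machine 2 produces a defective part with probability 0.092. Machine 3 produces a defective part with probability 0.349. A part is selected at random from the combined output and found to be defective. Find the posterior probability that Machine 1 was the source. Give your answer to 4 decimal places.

Posterior probability ≈ 0.3709

Tabulate prior·likelihood by source: [1] prior 0.333333, lik 0.26, product 0.08667; [2] prior 0.333333, lik 0.092, product 0.03067; [3] prior 0.333333, lik 0.349, product 0.1163.
Normalizing constant = 0.23367; the posterior for Machine 1 is its product over the sum, 0.08667/0.23367 = 0.3709.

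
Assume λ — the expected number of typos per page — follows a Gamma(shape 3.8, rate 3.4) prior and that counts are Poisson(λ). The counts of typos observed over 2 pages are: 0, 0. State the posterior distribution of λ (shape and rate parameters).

Posterior: Gamma(shape=3.8, rate=5.4)

The Poisson likelihood adds the total count to the shape and the number of exposure periods to the rate. Here ∑xᵢ = 0 and n = 2, so shape 3.8→3.8 and rate 3.4→5.4.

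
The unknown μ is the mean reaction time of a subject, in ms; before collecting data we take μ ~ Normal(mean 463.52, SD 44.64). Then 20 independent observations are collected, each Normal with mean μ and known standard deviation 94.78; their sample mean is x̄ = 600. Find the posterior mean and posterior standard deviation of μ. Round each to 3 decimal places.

Posterior mean ≈ 574.896; posterior SD ≈ 19.145

With known σ, the Normal prior is conjugate. Weight on the data is w = (n/σ²)/(n/σ² + 1/τ₀²) = 0.00222637/(0.00222637+0.00050182) = 0.81606.
Posterior mean = w·x̄ + (1−w)·μ₀ = 0.81606·600 + 0.18394·463.52 = 574.896. Posterior variance = 1/(0.00222637+0.00050182) = 366.543, so SD = 19.145.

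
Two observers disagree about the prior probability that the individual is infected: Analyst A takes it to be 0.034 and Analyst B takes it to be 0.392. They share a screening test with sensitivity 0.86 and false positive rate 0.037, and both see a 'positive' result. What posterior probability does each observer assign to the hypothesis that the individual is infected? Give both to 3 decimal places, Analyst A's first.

Analyst A: 0.450; Analyst B: 0.937

The likelihood ratio for a 'positive' result is 0.86/0.037 = 23.243.
Analyst A: prior odds 0.034/0.966 = 0.035197; posterior odds 0.81809; posterior probability 0.450.
Analyst B: prior odds 0.392/0.608 = 0.64474; posterior odds 14.986; posterior probability 0.937.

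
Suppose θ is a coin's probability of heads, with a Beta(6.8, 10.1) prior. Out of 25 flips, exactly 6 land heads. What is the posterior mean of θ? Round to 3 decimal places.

Observing 6 successes and 19 failures updates Beta(6.8, 10.1) by adding the success and failure counts to the two shape parameters: α = 6.8+6 = 12.8, β = 10.1+19 = 29.1.
E[θ | data] = 12.8/(12.8+29.1) = 0.305.

Posterior mean ≈ 0.305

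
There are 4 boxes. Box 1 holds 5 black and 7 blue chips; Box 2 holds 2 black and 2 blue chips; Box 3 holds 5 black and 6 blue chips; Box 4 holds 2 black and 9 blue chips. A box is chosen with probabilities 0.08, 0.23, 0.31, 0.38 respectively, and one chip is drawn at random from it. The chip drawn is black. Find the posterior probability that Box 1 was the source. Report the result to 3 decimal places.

Posterior probability ≈ 0.093

P(black|Box 1) = 0.4167; P(black|Box 2) = 0.5; P(black|Box 3) = 0.4545; P(black|Box 4) = 0.1818.
Prior × likelihood for each source: 0.08·0.4167=0.03333, 0.23·0.5=0.1150, 0.31·0.4545=0.1409, 0.38·0.1818=0.06909. Summing gives P(black) = 0.35833.
P(Box 1 | black) = 0.03333 / 0.35833 = 0.093.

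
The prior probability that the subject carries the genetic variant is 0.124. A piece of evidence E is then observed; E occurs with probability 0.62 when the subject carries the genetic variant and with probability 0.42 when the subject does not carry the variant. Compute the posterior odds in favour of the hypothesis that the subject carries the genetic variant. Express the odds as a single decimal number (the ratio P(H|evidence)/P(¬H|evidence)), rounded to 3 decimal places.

Posterior odds ≈ 0.209

Prior odds = 0.124/(1−0.124) = 0.14155. In log-odds, ln(0.14155) = -1.9551.
Add log likelihood ratio: ln(1.4762) = 0.38946.
Posterior log-odds = -1.5656, so posterior odds = exp(-1.5656) = 0.20896.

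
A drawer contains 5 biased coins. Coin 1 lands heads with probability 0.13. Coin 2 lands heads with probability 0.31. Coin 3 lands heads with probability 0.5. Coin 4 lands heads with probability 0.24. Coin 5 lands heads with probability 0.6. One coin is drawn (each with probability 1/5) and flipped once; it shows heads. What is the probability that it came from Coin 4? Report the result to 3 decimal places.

Posterior probability ≈ 0.135

P(heads|C1) = 0.13; P(heads|C2) = 0.31; P(heads|C3) = 0.5; P(heads|C4) = 0.24; P(heads|C5) = 0.6.
Prior × likelihood for each source: 0.2·0.13=0.02600, 0.2·0.31=0.06200, 0.2·0.5=0.1000, 0.2·0.24=0.04800, 0.2·0.6=0.1200. Summing gives P(heads) = 0.35600.
P(Coin 4 | heads) = 0.04800 / 0.35600 = 0.135.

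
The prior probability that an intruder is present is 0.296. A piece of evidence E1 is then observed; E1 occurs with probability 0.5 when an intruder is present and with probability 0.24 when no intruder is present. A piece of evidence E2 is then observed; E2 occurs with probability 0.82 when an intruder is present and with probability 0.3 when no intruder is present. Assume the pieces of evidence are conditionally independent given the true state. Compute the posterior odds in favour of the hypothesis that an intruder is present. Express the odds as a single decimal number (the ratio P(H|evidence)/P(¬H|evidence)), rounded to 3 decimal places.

Posterior odds ≈ 2.394

Prior odds = 0.296/(1−0.296) = 0.42045. In log-odds, ln(0.42045) = -0.86642.
Add log likelihood ratios: ln(2.0833) + ln(2.7333) = 1.7395.
Posterior log-odds = 0.87307, so posterior odds = exp(0.87307) = 2.3943.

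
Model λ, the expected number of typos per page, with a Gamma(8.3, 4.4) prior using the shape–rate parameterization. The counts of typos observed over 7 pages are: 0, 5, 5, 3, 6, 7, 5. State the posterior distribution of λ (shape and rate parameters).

Posterior: Gamma(shape=39.3, rate=11.4)

Total count ∑xᵢ = 31 over n = 7 pages.
Gamma is conjugate to the Poisson likelihood: posterior is Gamma(shape = 8.3+31 = 39.3, rate = 4.4+7 = 11.4).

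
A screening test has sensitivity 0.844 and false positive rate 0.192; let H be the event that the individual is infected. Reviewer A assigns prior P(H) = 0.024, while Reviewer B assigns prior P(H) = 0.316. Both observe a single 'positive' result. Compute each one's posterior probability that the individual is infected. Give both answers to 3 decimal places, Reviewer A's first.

The likelihood ratio for a 'positive' result is 0.844/0.192 = 4.3958.
Reviewer A: prior odds 0.024/0.976 = 0.024590; posterior odds 0.10809; posterior probability 0.098.
Reviewer B: prior odds 0.316/0.684 = 0.46199; posterior odds 2.0308; posterior probability 0.670.

Reviewer A: 0.098; Reviewer B: 0.670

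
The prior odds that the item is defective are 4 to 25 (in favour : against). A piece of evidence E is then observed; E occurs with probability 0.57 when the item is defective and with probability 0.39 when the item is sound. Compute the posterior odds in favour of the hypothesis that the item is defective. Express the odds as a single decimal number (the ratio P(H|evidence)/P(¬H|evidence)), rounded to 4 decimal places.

Prior odds = 4/25 = 0.16000. In log-odds, ln(0.16000) = -1.8326.
Add log likelihood ratio: ln(1.4615) = 0.37949.
Posterior log-odds = -1.4531, so posterior odds = exp(-1.4531) = 0.23385.

Posterior odds ≈ 0.2338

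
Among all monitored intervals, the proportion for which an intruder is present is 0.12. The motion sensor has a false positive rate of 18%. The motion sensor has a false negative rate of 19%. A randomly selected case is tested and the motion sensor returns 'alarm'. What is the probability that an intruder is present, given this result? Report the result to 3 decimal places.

Let H be the event that an intruder is present. P(H) = 0.12, so P(¬H) = 0.88. With E the 'alarm' result, P(E|H) = 0.81 and P(E|¬H) = 0.18.
P(E) = 0.81·0.12 + 0.18·0.88 = 0.097200 + 0.15840 = 0.25560.
By Bayes' theorem, P(H|E) = 0.097200 / 0.25560 = 0.380.

P(H | E) ≈ 0.380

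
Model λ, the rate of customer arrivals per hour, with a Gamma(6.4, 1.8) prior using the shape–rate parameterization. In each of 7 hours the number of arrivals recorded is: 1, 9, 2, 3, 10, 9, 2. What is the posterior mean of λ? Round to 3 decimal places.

Posterior mean ≈ 4.818

The Poisson likelihood adds the total count to the shape and the number of exposure periods to the rate. Here ∑xᵢ = 36 and n = 7, so shape 6.4→42.4 and rate 1.8→8.8.
E[λ | data] = 42.4/8.8 = 4.818.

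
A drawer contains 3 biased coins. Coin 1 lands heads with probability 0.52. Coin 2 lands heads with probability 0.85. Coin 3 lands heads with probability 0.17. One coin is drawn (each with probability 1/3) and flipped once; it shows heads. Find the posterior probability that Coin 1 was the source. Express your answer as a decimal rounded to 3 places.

Posterior probability ≈ 0.338

Tabulate prior·likelihood by source: [1] prior 0.333333, lik 0.52, product 0.1733; [2] prior 0.333333, lik 0.85, product 0.2833; [3] prior 0.333333, lik 0.17, product 0.05667.
Normalizing constant = 0.51333; the posterior for Coin 1 is its product over the sum, 0.1733/0.51333 = 0.338.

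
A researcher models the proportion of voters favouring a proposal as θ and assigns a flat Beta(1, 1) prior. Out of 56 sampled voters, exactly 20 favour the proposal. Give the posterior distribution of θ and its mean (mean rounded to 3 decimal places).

Posterior: Beta(21, 37); mean ≈ 0.362

Observing 20 successes and 36 failures updates Beta(1, 1) by adding the success and failure counts to the two shape parameters: α = 1+20 = 21, β = 1+36 = 37.
E[θ | data] = 21/(21+37) = 0.362.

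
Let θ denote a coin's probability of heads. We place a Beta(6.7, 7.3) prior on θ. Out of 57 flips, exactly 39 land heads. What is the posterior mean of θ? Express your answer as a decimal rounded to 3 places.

The binomial likelihood is conjugate to the Beta prior: with 39 successes and 18 failures, the posterior is Beta(6.7+39, 7.3+18) = Beta(45.7, 25.3).
Posterior mean = α/(α+β) = 45.7/71 = 0.644.

Posterior mean ≈ 0.644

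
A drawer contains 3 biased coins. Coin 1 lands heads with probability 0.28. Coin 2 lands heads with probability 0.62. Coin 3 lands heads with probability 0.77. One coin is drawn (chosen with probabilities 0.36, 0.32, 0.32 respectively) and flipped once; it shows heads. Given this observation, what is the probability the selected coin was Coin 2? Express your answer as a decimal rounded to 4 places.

Posterior probability ≈ 0.3636

Tabulate prior·likelihood by source: [1] prior 0.36, lik 0.28, product 0.1008; [2] prior 0.32, lik 0.62, product 0.1984; [3] prior 0.32, lik 0.77, product 0.2464.
Normalizing constant = 0.54560; the posterior for Coin 2 is its product over the sum, 0.1984/0.54560 = 0.3636.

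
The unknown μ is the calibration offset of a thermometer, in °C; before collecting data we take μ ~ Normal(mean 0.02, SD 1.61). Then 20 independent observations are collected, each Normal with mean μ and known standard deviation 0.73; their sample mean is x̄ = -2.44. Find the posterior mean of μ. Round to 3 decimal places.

Posterior mean ≈ -2.415

Prior precision 1/τ₀² = 1/1.61² = 0.385788; data precision n/σ² = 20/0.73² = 37.5305.
Posterior precision = 0.385788 + 37.5305 = 37.9163.
Posterior mean = (0.385788·0.02 + 37.5305·-2.44) / 37.9163 = -2.415.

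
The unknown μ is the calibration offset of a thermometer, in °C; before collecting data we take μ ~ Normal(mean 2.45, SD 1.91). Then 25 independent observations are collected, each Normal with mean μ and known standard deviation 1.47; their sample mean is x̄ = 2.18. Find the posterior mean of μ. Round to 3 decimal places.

Posterior mean ≈ 2.186

With known σ, the Normal prior is conjugate. Weight on the data is w = (n/σ²)/(n/σ² + 1/τ₀²) = 11.5693/(11.5693+0.274115) = 0.97685.
Posterior mean = w·x̄ + (1−w)·μ₀ = 0.97685·2.18 + 0.023145·2.45 = 2.186.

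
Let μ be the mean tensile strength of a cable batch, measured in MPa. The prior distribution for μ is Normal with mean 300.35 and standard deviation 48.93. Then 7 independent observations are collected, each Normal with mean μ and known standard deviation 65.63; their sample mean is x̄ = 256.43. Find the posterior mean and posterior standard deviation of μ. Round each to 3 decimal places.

Posterior mean ≈ 265.410; posterior SD ≈ 22.125

Prior precision 1/τ₀² = 1/48.93² = 0.00041769; data precision n/σ² = 7/65.63² = 0.00162515.
Posterior precision = 0.00041769 + 0.00162515 = 0.00204283, giving posterior SD = 1/√0.00204283 = 22.125.
Posterior mean = (0.00041769·300.35 + 0.00162515·256.43) / 0.00204283 = 265.410.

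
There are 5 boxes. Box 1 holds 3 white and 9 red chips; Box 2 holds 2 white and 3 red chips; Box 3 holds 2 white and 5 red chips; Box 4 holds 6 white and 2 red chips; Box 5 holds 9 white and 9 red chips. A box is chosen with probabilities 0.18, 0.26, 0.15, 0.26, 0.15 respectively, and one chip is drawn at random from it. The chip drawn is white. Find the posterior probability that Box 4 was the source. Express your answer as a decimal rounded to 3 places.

Posterior probability ≈ 0.422

P(white|Box 1) = 0.25; P(white|Box 2) = 0.4; P(white|Box 3) = 0.2857; P(white|Box 4) = 0.75; P(white|Box 5) = 0.5.
Prior × likelihood for each source: 0.18·0.25=0.04500, 0.26·0.4=0.1040, 0.15·0.2857=0.04286, 0.26·0.75=0.1950, 0.15·0.5=0.07500. Summing gives P(white) = 0.46186.
P(Box 4 | white) = 0.1950 / 0.46186 = 0.422.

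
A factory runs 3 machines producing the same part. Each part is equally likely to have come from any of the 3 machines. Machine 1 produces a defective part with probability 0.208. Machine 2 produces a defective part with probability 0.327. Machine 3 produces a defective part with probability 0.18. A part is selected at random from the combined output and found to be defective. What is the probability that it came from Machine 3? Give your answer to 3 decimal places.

Posterior probability ≈ 0.252

Tabulate prior·likelihood by source: [1] prior 0.333333, lik 0.208, product 0.06933; [2] prior 0.333333, lik 0.327, product 0.1090; [3] prior 0.333333, lik 0.18, product 0.06000.
Normalizing constant = 0.23833; the posterior for Machine 3 is its product over the sum, 0.06000/0.23833 = 0.252.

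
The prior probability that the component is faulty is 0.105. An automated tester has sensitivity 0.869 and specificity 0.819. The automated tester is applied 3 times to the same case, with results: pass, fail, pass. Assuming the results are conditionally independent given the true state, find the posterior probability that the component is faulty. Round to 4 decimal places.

Posterior P(H) ≈ 0.0142

Let H be the event that the component is faulty; start with P(H) = 0.105. P('fail'|H) = 0.869, P('fail'|¬H) = 0.181.
Update on result 1 ('pass'): P(H) ← 0.131·0.1050 / (0.131·0.1050 + 0.819·0.8950) = 0.013755/0.74676 = 0.0184.
Update on result 2 ('fail'): P(H) ← 0.869·0.0184 / (0.869·0.0184 + 0.181·0.9816) = 0.016007/0.19367 = 0.0826.
Update on result 3 ('pass'): P(H) ← 0.131·0.0826 / (0.131·0.0826 + 0.819·0.9174) = 0.010827/0.76214 = 0.0142.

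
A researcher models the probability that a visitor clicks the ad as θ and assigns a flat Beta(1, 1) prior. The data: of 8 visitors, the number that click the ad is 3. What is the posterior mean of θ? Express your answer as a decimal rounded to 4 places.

Posterior mean ≈ 0.4000

The binomial likelihood is conjugate to the Beta prior: with 3 successes and 5 failures, the posterior is Beta(1+3, 1+5) = Beta(4, 6).
E[θ | data] = 4/(4+6) = 0.4000.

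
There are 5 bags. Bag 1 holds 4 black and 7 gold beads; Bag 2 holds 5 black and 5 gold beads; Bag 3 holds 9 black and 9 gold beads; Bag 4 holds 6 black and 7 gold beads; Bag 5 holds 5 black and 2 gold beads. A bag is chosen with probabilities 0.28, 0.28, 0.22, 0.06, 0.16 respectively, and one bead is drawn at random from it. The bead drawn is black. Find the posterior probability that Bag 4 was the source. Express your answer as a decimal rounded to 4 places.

P(black|Bag 1) = 0.3636; P(black|Bag 2) = 0.5; P(black|Bag 3) = 0.5; P(black|Bag 4) = 0.4615; P(black|Bag 5) = 0.7143.
Prior × likelihood for each source: 0.28·0.3636=0.1018, 0.28·0.5=0.1400, 0.22·0.5=0.1100, 0.06·0.4615=0.02769, 0.16·0.7143=0.1143. Summing gives P(black) = 0.49380.
P(Bag 4 | black) = 0.02769 / 0.49380 = 0.0561.

Posterior probability ≈ 0.0561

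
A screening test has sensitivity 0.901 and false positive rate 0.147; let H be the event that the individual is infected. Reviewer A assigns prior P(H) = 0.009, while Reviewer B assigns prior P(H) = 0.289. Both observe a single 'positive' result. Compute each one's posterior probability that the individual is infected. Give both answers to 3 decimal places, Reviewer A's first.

P('+'|H) = 0.901, P('+'|¬H) = 0.147.
Reviewer A: numerator 0.901·0.009 = 0.0081090; evidence = 0.0081090+0.147·0.991 = 0.15379; posterior = 0.053.
Reviewer B: numerator 0.901·0.289 = 0.26039; evidence = 0.26039+0.147·0.711 = 0.36491; posterior = 0.714.

Reviewer A: 0.053; Reviewer B: 0.714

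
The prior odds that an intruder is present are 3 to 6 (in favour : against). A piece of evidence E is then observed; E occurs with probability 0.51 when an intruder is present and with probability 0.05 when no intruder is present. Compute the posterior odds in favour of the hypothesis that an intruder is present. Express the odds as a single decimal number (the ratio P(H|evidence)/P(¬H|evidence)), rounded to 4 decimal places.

Posterior odds ≈ 5.1000

Prior odds = 3/6 = 0.50000. In log-odds, ln(0.50000) = -0.69315.
Add log likelihood ratio: ln(10.200) = 2.3224.
Posterior log-odds = 1.6292, so posterior odds = exp(1.6292) = 5.1000.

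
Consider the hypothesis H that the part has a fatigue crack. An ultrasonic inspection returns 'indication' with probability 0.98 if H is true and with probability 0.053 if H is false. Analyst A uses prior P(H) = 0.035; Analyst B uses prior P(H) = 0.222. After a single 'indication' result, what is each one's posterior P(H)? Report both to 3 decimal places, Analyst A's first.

The likelihood ratio for an 'indication' result is 0.98/0.053 = 18.491.
Analyst A: prior odds 0.035/0.965 = 0.036269; posterior odds 0.67064; posterior probability 0.401.
Analyst B: prior odds 0.222/0.778 = 0.28535; posterior odds 5.2762; posterior probability 0.841.

Analyst A: 0.401; Analyst B: 0.841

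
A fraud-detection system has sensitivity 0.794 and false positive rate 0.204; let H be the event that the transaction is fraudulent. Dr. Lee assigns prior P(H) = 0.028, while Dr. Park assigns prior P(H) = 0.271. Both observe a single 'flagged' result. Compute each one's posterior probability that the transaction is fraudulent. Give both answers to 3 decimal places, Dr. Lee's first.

Dr. Lee: 0.101; Dr. Park: 0.591

P('+'|H) = 0.794, P('+'|¬H) = 0.204.
Dr. Lee: numerator 0.794·0.028 = 0.022232; evidence = 0.022232+0.204·0.972 = 0.22052; posterior = 0.101.
Dr. Park: numerator 0.794·0.271 = 0.21517; evidence = 0.21517+0.204·0.729 = 0.36389; posterior = 0.591.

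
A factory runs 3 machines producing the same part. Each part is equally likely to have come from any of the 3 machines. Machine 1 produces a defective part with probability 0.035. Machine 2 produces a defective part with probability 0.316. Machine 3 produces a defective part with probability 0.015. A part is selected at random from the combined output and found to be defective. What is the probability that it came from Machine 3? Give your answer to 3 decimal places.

Posterior probability ≈ 0.041

Tabulate prior·likelihood by source: [1] prior 0.333333, lik 0.035, product 0.01167; [2] prior 0.333333, lik 0.316, product 0.1053; [3] prior 0.333333, lik 0.015, product 0.005000.
Normalizing constant = 0.12200; the posterior for Machine 3 is its product over the sum, 0.005000/0.12200 = 0.041.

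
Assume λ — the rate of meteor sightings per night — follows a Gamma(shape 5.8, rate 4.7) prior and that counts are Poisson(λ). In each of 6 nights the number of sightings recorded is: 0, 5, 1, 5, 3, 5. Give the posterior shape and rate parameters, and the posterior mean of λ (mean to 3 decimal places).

Total count ∑xᵢ = 19 over n = 6 nights.
Gamma is conjugate to the Poisson likelihood: posterior is Gamma(shape = 5.8+19 = 24.8, rate = 4.7+6 = 10.7).
E[λ | data] = 24.8/10.7 = 2.318.

Posterior: Gamma(shape=24.8, rate=10.7); mean ≈ 2.318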